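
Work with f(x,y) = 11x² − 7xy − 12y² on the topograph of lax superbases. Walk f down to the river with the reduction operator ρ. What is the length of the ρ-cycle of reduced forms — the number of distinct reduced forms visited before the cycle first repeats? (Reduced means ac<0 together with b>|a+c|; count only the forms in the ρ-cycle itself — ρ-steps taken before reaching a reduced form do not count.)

D = 577, ⌊√D⌋ = 24
descent: ρ → (-12,7,11)  [lands on river]
river: ρ → (11,15,-8)
river: ρ → (-8,17,9)
river: ρ → (9,19,-6)
river: ρ → (-6,17,12)
river: ρ → (12,7,-11)
river: ρ → (-11,15,8)
river: ρ → (8,17,-9)
river: ρ → (-9,19,6)
river: ρ → (6,17,-12)
ρ-cycle length = 10 (tail of 1 descent step not counted)

10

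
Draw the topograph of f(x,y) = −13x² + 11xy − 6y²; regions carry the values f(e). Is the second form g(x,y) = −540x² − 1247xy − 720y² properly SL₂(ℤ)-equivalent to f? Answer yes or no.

D₁ = -191, D₂ = -191
f is negative-definite; reduce −f:
−f: flip: (13,-11,6)→(6,11,13)
−f: translate: b→-1 (≡11 mod 12), so (6,11,13)→(6,-1,8)
−f: reduced (well bottom): (6,-1,8) with a≤c, −a<b≤a
flip sign back: reduced form of f is (-6,1,-8)
g is negative-definite; reduce −g:
−g: translate: b→167 (≡1247 mod 1080), so (540,1247,720)→(540,167,13)
−g: flip: (540,167,13)→(13,-167,540)
−g: translate: b→-11 (≡-167 mod 26), so (13,-167,540)→(13,-11,6)
−g: flip: (13,-11,6)→(6,11,13)
−g: translate: b→-1 (≡11 mod 12), so (6,11,13)→(6,-1,8)
−g: reduced (well bottom): (6,-1,8) with a≤c, −a<b≤a
flip sign back: reduced form of g is (-6,1,-8)
reduced forms (-6, 1, -8) vs (-6, 1, -8) ⇒ equivalent

yes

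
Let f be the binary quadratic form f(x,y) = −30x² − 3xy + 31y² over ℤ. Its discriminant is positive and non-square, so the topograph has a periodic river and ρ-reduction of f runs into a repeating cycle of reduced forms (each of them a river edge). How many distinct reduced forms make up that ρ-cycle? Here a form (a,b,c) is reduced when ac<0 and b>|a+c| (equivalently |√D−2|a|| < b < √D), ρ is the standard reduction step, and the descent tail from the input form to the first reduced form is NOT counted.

D = 3729, ⌊√D⌋ = 61
descent: ρ → (31,3,-30)  [lands on river]
river: ρ → (-30,57,4)
river: ρ → (4,55,-44)
river: ρ → (-44,33,15)
river: ρ → (15,57,-8)
river: ρ → (-8,55,22)
river: ρ → (22,33,-30)
river: ρ → (-30,27,25)
river: ρ → (25,23,-32)
river: ρ → (-32,41,16)
river: ρ → (16,55,-11)
river: ρ → (-11,55,16)
river: ρ → (16,41,-32)
river: ρ → (-32,23,25)
river: ρ → (25,27,-30)
river: ρ → (-30,33,22)
river: ρ → (22,55,-8)
river: ρ → (-8,57,15)
river: ρ → (15,33,-44)
river: ρ → (-44,55,4)
river: ρ → (4,57,-30)
river: ρ → (-30,3,31)
river: ρ → (31,59,-2)
river: ρ → (-2,61,1)
river: ρ → (1,61,-2)
river: ρ → (-2,59,31)
ρ-cycle length = 26 (tail of 1 descent step not counted)

26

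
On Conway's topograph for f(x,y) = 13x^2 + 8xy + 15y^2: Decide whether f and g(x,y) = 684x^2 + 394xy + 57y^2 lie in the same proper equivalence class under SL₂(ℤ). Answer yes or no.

D₁ = -716, D₂ = -716
f: reduced (well bottom): (13,8,15) with a≤c, −a<b≤a
g: flip: (684,394,57)→(57,-394,684)
g: translate: b→-52 (≡-394 mod 114), so (57,-394,684)→(57,-52,15)
g: flip: (57,-52,15)→(15,52,57)
g: translate: b→-8 (≡52 mod 30), so (15,52,57)→(15,-8,13)
g: flip: (15,-8,13)→(13,8,15)
g: reduced (well bottom): (13,8,15) with a≤c, −a<b≤a
reduced forms (13, 8, 15) vs (13, 8, 15) ⇒ equivalent

yes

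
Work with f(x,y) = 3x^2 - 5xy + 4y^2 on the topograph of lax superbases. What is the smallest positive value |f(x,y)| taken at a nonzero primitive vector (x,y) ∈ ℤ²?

translate: b→1 (≡-5 mod 6), so (3,-5,4)→(3,1,2)
flip: (3,1,2)→(2,-1,3)
reduced (well bottom): (2,-1,3) with a≤c, −a<b≤a
well minimum = a = 2

2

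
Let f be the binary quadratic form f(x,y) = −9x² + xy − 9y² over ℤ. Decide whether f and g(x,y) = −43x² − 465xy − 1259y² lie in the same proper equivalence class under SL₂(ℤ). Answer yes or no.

D₁ = -323, D₂ = -323
f is negative-definite; reduce −f:
−f: flip: (9,-1,9)→(9,1,9)
−f: reduced (well bottom): (9,1,9) with a≤c, −a<b≤a
flip sign back: reduced form of f is (-9,-1,-9)
g is negative-definite; reduce −g:
−g: translate: b→35 (≡465 mod 86), so (43,465,1259)→(43,35,9)
−g: flip: (43,35,9)→(9,-35,43)
−g: translate: b→1 (≡-35 mod 18), so (9,-35,43)→(9,1,9)
−g: reduced (well bottom): (9,1,9) with a≤c, −a<b≤a
flip sign back: reduced form of g is (-9,-1,-9)
reduced forms (-9, -1, -9) vs (-9, -1, -9) ⇒ equivalent

yes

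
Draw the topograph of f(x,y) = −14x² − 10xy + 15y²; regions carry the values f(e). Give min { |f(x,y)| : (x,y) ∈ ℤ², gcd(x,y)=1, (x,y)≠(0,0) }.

descent: ρ → (15,10,-14)  [lands on river]
river: ρ → (-14,18,11)
river: ρ → (11,26,-6)
river: ρ → (-6,22,19)
river: ρ → (19,16,-9)
river: ρ → (-9,20,15)
closes: descent 1, river 6
min |a| on river = 6

6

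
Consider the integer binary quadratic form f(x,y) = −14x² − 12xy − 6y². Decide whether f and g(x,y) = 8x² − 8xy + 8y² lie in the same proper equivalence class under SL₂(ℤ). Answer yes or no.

D₁ = -192, D₂ = -192
f is negative-definite; reduce −f:
−f: flip: (14,12,6)→(6,-12,14)
−f: translate: b→0 (≡-12 mod 12), so (6,-12,14)→(6,0,8)
−f: reduced (well bottom): (6,0,8) with a≤c, −a<b≤a
flip sign back: reduced form of f is (-6,0,-8)
g: translate: b→8 (≡-8 mod 16), so (8,-8,8)→(8,8,8)
g: reduced (well bottom): (8,8,8) with a≤c, −a<b≤a
reduced forms (-6, 0, -8) vs (8, 8, 8) ⇒ inequivalent

no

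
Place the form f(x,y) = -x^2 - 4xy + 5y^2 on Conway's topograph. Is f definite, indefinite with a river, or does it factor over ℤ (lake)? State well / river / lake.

D = b²−4ac = (-4)² − 4·(-1)·5 = 36
D = 6² is a perfect square ⇒ form factors over ℤ ⇒ lakes

lake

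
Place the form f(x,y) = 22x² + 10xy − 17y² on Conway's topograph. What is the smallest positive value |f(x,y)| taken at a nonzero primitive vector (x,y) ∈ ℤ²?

river: ρ → (-17,24,15)
river: ρ → (15,36,-5)
river: ρ → (-5,34,22)
river: ρ → (22,10,-17)
closes: descent 0, river 4
min |a| on river = 5

5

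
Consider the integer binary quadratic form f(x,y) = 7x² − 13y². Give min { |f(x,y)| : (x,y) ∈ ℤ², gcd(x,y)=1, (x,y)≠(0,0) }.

descent: ρ → (-13,0,7)
descent: ρ → (7,14,-6)  [lands on river]
river: ρ → (-6,10,11)
river: ρ → (11,12,-5)
river: ρ → (-5,18,2)
river: ρ → (2,18,-5)
river: ρ → (-5,12,11)
river: ρ → (11,10,-6)
river: ρ → (-6,14,7)
closes: descent 2, river 8
min |a| on river = 2

2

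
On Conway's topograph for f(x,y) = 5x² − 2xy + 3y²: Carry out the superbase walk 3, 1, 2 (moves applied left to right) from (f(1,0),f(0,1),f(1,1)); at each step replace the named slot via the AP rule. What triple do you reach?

start (5,3,6) = (f(1,0),f(0,1),f(1,1))
replace slot 3: 2·(5+3) − 6 = 10 → (5,3,10)
replace slot 1: 2·(3+10) − 5 = 21 → (21,3,10)
replace slot 2: 2·(21+10) − 3 = 59 → (21,59,10)

21,59,10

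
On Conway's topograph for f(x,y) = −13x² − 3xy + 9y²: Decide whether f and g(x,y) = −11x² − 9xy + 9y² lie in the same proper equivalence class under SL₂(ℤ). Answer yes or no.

D₁ = 477, D₂ = 477
river cycle of f (length 8): (9, 21, -1), (-1, 21, 9), (9, 15, -7), (-7, 13, 11), (11, 9, -9), (-9, 9, 11), (11, 13, -7), (-7, 15, 9)
river cycle of g (length 8): (9, 9, -11), (-11, 13, 7), (7, 15, -9), (-9, 21, 1), (1, 21, -9), (-9, 15, 7), (7, 13, -11), (-11, 9, 9)
cycles differ ⇒ inequivalent

no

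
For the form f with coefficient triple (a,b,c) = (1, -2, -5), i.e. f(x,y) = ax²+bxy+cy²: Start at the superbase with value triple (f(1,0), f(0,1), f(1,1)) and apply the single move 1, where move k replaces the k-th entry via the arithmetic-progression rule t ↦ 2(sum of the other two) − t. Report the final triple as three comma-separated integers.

start (1,-5,-6) = (f(1,0),f(0,1),f(1,1))
replace slot 1: 2·((-5)+(-6)) − 1 = -23 → (-23,-5,-6)

-23,-5,-6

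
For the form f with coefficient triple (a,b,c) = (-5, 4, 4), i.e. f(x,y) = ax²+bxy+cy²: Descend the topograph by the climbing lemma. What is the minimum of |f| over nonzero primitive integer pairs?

river: ρ → (4,4,-5)
river: ρ → (-5,6,3)
river: ρ → (3,6,-5)
river: ρ → (-5,4,4)
closes: descent 0, river 4
min |a| on river = 3

3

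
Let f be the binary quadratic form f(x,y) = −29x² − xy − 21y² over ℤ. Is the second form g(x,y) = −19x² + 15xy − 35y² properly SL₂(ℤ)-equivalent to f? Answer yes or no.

D₁ = -2435, D₂ = -2435
f is negative-definite; reduce −f:
−f: flip: (29,1,21)→(21,-1,29)
−f: reduced (well bottom): (21,-1,29) with a≤c, −a<b≤a
flip sign back: reduced form of f is (-21,1,-29)
g is negative-definite; reduce −g:
−g: reduced (well bottom): (19,-15,35) with a≤c, −a<b≤a
flip sign back: reduced form of g is (-19,15,-35)
reduced forms (-21, 1, -29) vs (-19, 15, -35) ⇒ inequivalent

no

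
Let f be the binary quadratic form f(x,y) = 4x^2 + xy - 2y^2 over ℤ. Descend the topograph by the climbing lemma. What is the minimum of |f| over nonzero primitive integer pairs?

descent: ρ → (-2,3,3)  [lands on river]
river: ρ → (3,3,-2)
river: ρ → (-2,5,1)
river: ρ → (1,5,-2)
closes: descent 1, river 4
min |a| on river = 1

1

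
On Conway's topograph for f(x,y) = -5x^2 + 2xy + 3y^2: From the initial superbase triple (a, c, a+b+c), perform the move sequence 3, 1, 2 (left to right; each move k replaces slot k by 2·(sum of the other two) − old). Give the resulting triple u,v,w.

start (-5,3,0) = (f(1,0),f(0,1),f(1,1))
replace slot 3: 2·((-5)+3) − 0 = -4 → (-5,3,-4)
replace slot 1: 2·(3+(-4)) − (-5) = 3 → (3,3,-4)
replace slot 2: 2·(3+(-4)) − 3 = -5 → (3,-5,-4)

3,-5,-4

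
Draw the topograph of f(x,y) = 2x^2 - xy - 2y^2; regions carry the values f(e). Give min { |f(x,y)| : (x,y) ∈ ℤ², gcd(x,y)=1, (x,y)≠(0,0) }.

descent: ρ → (-2,1,2)  [lands on river]
river: ρ → (2,3,-1)
river: ρ → (-1,3,2)
river: ρ → (2,1,-2)
river: ρ → (-2,3,1)
river: ρ → (1,3,-2)
closes: descent 1, river 6
min |a| on river = 1

1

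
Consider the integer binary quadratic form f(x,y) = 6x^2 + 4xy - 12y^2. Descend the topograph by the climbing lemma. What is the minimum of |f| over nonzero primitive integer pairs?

descent: ρ → (-12,-4,6)
descent: ρ → (6,16,-2)  [lands on river]
river: ρ → (-2,16,6)
river: ρ → (6,8,-10)
river: ρ → (-10,12,4)
river: ρ → (4,12,-10)
river: ρ → (-10,8,6)
closes: descent 2, river 6
min |a| on river = 2

2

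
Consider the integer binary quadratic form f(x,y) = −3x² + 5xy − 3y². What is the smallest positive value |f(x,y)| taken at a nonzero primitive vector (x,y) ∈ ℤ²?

translate: b→1 (≡-5 mod 6), so (3,-5,3)→(3,1,1)
flip: (3,1,1)→(1,-1,3)
translate: b→1 (≡-1 mod 2), so (1,-1,3)→(1,1,3)
reduced (well bottom): (1,1,3) with a≤c, −a<b≤a
well minimum |f| = |-1| = 1 (negative-definite)

1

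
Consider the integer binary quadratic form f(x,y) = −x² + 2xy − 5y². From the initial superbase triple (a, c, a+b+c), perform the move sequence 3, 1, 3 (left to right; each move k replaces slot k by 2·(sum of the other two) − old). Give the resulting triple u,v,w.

start (-1,-5,-4) = (f(1,0),f(0,1),f(1,1))
replace slot 3: 2·((-1)+(-5)) − (-4) = -8 → (-1,-5,-8)
replace slot 1: 2·((-5)+(-8)) − (-1) = -25 → (-25,-5,-8)
replace slot 3: 2·((-25)+(-5)) − (-8) = -52 → (-25,-5,-52)

-25,-5,-52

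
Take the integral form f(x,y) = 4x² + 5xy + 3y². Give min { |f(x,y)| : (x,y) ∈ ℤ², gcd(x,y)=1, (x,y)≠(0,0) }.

translate: b→-3 (≡5 mod 8), so (4,5,3)→(4,-3,2)
flip: (4,-3,2)→(2,3,4)
translate: b→-1 (≡3 mod 4), so (2,3,4)→(2,-1,3)
reduced (well bottom): (2,-1,3) with a≤c, −a<b≤a
well minimum = a = 2

2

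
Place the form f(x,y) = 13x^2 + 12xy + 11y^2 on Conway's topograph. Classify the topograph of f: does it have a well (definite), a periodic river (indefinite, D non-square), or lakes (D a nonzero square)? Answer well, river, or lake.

D = b²−4ac = 12² − 4·13·11 = -428
D < 0 ⇒ definite ⇒ every region one sign ⇒ single well

well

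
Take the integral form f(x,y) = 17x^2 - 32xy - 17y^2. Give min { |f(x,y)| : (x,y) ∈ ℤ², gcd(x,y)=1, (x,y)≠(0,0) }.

descent: ρ → (-17,32,17)  [lands on river]
river: ρ → (17,36,-13)
river: ρ → (-13,42,8)
river: ρ → (8,38,-23)
river: ρ → (-23,8,23)
river: ρ → (23,38,-8)
river: ρ → (-8,42,13)
river: ρ → (13,36,-17)
closes: descent 1, river 8
min |a| on river = 8

8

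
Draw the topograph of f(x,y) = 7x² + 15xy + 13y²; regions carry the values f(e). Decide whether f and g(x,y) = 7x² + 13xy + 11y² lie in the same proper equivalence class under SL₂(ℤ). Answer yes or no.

D₁ = -139, D₂ = -139
f: translate: b→1 (≡15 mod 14), so (7,15,13)→(7,1,5)
f: flip: (7,1,5)→(5,-1,7)
f: reduced (well bottom): (5,-1,7) with a≤c, −a<b≤a
g: translate: b→-1 (≡13 mod 14), so (7,13,11)→(7,-1,5)
g: flip: (7,-1,5)→(5,1,7)
g: reduced (well bottom): (5,1,7) with a≤c, −a<b≤a
reduced forms (5, -1, 7) vs (5, 1, 7) ⇒ inequivalent

no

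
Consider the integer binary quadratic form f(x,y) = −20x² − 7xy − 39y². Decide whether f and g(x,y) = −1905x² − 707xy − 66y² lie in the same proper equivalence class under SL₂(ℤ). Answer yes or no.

D₁ = -3071, D₂ = -3071
f is negative-definite; reduce −f:
−f: reduced (well bottom): (20,7,39) with a≤c, −a<b≤a
flip sign back: reduced form of f is (-20,-7,-39)
g is negative-definite; reduce −g:
−g: flip: (1905,707,66)→(66,-707,1905)
−g: translate: b→-47 (≡-707 mod 132), so (66,-707,1905)→(66,-47,20)
−g: flip: (66,-47,20)→(20,47,66)
−g: translate: b→7 (≡47 mod 40), so (20,47,66)→(20,7,39)
−g: reduced (well bottom): (20,7,39) with a≤c, −a<b≤a
flip sign back: reduced form of g is (-20,-7,-39)
reduced forms (-20, -7, -39) vs (-20, -7, -39) ⇒ equivalent

yes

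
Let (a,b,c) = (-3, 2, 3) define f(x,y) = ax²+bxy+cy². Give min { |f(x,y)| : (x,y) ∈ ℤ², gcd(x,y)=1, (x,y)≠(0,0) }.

river: ρ → (3,4,-2)
river: ρ → (-2,4,3)
river: ρ → (3,2,-3)
river: ρ → (-3,4,2)
river: ρ → (2,4,-3)
river: ρ → (-3,2,3)
closes: descent 0, river 6
min |a| on river = 2

2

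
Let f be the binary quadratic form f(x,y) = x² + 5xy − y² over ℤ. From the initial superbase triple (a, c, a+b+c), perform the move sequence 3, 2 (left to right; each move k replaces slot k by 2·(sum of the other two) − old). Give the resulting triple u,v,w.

start (1,-1,5) = (f(1,0),f(0,1),f(1,1))
replace slot 3: 2·(1+(-1)) − 5 = -5 → (1,-1,-5)
replace slot 2: 2·(1+(-5)) − (-1) = -7 → (1,-7,-5)

1,-7,-5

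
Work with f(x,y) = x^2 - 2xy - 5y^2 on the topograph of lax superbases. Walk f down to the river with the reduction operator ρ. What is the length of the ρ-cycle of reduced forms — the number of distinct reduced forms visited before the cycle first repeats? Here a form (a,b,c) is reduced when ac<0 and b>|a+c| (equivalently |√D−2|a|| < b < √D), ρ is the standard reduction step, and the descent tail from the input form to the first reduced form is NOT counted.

D = 24, ⌊√D⌋ = 4
descent: ρ → (-5,2,1)
descent: ρ → (1,4,-2)  [lands on river]
river: ρ → (-2,4,1)
ρ-cycle length = 2 (tail of 2 descent steps not counted)

2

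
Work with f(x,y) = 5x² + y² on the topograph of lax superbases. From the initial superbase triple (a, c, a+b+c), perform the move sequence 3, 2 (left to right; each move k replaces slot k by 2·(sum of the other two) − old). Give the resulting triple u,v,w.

start (5,1,6) = (f(1,0),f(0,1),f(1,1))
replace slot 3: 2·(5+1) − 6 = 6 → (5,1,6)
replace slot 2: 2·(5+6) − 1 = 21 → (5,21,6)

5,21,6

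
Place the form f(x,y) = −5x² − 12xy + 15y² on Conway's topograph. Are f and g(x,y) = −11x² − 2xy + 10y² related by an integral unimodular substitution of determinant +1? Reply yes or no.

D₁ = 444, D₂ = 444
river cycle of f (length 6): (15, 12, -5), (-5, 18, 6), (6, 18, -5), (-5, 12, 15), (15, 18, -2), (-2, 18, 15)
river cycle of g (length 6): (10, 2, -11), (-11, 20, 1), (1, 20, -11), (-11, 2, 10), (10, 18, -3), (-3, 18, 10)
cycles differ ⇒ inequivalent

no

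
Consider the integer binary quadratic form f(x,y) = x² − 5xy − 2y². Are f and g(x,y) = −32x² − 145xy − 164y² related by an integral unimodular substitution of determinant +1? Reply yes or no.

D₁ = 33, D₂ = 33
river cycle of f (length 4): (-2, 5, 1), (1, 5, -2), (-2, 3, 3), (3, 3, -2)
river cycle of g (length 4): (-2, 5, 1), (1, 5, -2), (-2, 3, 3), (3, 3, -2)
cycles coincide ⇒ equivalent

yes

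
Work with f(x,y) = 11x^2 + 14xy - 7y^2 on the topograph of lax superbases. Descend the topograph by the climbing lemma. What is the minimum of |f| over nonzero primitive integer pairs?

river: ρ → (-7,14,11)
river: ρ → (11,8,-10)
river: ρ → (-10,12,9)
river: ρ → (9,6,-13)
river: ρ → (-13,20,2)
river: ρ → (2,20,-13)
river: ρ → (-13,6,9)
river: ρ → (9,12,-10)
river: ρ → (-10,8,11)
river: ρ → (11,14,-7)
closes: descent 0, river 10
min |a| on river = 2

2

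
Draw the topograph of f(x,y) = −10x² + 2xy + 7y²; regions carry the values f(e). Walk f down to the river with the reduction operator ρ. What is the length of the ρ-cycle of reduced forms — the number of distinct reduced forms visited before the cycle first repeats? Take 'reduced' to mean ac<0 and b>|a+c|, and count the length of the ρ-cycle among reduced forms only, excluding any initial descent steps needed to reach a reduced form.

D = 284, ⌊√D⌋ = 16
descent: ρ → (7,12,-5)  [lands on river]
river: ρ → (-5,8,11)
river: ρ → (11,14,-2)
river: ρ → (-2,14,11)
river: ρ → (11,8,-5)
river: ρ → (-5,12,7)
river: ρ → (7,16,-1)
river: ρ → (-1,16,7)
ρ-cycle length = 8 (tail of 1 descent step not counted)

8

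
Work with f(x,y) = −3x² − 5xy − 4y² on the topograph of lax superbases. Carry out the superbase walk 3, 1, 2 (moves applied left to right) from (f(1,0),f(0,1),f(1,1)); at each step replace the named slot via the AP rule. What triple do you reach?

start (-3,-4,-12) = (f(1,0),f(0,1),f(1,1))
replace slot 3: 2·((-3)+(-4)) − (-12) = -2 → (-3,-4,-2)
replace slot 1: 2·((-4)+(-2)) − (-3) = -9 → (-9,-4,-2)
replace slot 2: 2·((-9)+(-2)) − (-4) = -18 → (-9,-18,-2)

-9,-18,-2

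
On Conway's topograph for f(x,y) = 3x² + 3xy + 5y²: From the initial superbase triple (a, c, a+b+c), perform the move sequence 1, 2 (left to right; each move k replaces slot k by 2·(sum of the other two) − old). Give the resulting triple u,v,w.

start (3,5,11) = (f(1,0),f(0,1),f(1,1))
replace slot 1: 2·(5+11) − 3 = 29 → (29,5,11)
replace slot 2: 2·(29+11) − 5 = 75 → (29,75,11)

29,75,11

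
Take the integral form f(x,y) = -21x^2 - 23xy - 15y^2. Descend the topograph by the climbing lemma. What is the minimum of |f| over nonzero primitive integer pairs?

translate: b→-19 (≡23 mod 42), so (21,23,15)→(21,-19,13)
flip: (21,-19,13)→(13,19,21)
translate: b→-7 (≡19 mod 26), so (13,19,21)→(13,-7,15)
reduced (well bottom): (13,-7,15) with a≤c, −a<b≤a
well minimum |f| = |-13| = 13 (negative-definite)

13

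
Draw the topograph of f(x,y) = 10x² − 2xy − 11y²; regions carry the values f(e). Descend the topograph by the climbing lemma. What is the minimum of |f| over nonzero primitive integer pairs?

descent: ρ → (-11,2,10)  [lands on river]
river: ρ → (10,18,-3)
river: ρ → (-3,18,10)
river: ρ → (10,2,-11)
river: ρ → (-11,20,1)
river: ρ → (1,20,-11)
closes: descent 1, river 6
min |a| on river = 1

1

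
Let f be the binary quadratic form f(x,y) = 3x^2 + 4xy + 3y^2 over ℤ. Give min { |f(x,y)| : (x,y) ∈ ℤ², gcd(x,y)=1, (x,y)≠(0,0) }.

translate: b→-2 (≡4 mod 6), so (3,4,3)→(3,-2,2)
flip: (3,-2,2)→(2,2,3)
reduced (well bottom): (2,2,3) with a≤c, −a<b≤a
well minimum = a = 2

2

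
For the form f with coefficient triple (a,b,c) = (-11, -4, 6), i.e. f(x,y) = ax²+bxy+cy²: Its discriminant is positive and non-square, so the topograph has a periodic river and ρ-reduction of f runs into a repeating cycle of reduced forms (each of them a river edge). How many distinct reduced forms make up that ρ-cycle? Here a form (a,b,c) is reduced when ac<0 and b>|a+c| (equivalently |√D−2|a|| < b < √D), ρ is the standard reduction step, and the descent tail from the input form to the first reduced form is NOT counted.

D = 280, ⌊√D⌋ = 16
descent: ρ → (6,16,-1)  [lands on river]
river: ρ → (-1,16,6)
river: ρ → (6,8,-9)
river: ρ → (-9,10,5)
river: ρ → (5,10,-9)
river: ρ → (-9,8,6)
ρ-cycle length = 6 (tail of 1 descent step not counted)

6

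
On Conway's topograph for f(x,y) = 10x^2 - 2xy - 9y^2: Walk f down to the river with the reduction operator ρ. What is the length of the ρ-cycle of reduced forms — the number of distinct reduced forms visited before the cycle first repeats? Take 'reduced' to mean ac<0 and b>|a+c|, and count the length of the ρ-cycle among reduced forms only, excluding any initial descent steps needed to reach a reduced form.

D = 364, ⌊√D⌋ = 19
descent: ρ → (-9,2,10)  [lands on river]
river: ρ → (10,18,-1)
river: ρ → (-1,18,10)
river: ρ → (10,2,-9)
river: ρ → (-9,16,3)
river: ρ → (3,14,-14)
river: ρ → (-14,14,3)
river: ρ → (3,16,-9)
ρ-cycle length = 8 (tail of 1 descent step not counted)

8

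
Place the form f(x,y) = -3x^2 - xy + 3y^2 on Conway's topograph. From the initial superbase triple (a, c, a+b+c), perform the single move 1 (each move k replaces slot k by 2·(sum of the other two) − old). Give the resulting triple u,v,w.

start (-3,3,-1) = (f(1,0),f(0,1),f(1,1))
replace slot 1: 2·(3+(-1)) − (-3) = 7 → (7,3,-1)

7,3,-1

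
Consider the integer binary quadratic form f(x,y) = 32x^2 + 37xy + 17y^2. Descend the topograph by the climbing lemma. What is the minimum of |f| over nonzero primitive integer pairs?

translate: b→-27 (≡37 mod 64), so (32,37,17)→(32,-27,12)
flip: (32,-27,12)→(12,27,32)
translate: b→3 (≡27 mod 24), so (12,27,32)→(12,3,17)
reduced (well bottom): (12,3,17) with a≤c, −a<b≤a
well minimum = a = 12

12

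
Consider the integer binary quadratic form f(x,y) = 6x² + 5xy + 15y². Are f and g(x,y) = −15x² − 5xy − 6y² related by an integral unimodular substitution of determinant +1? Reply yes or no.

D₁ = -335, D₂ = -335
f: reduced (well bottom): (6,5,15) with a≤c, −a<b≤a
g is negative-definite; reduce −g:
−g: flip: (15,5,6)→(6,-5,15)
−g: reduced (well bottom): (6,-5,15) with a≤c, −a<b≤a
flip sign back: reduced form of g is (-6,5,-15)
reduced forms (6, 5, 15) vs (-6, 5, -15) ⇒ inequivalent

no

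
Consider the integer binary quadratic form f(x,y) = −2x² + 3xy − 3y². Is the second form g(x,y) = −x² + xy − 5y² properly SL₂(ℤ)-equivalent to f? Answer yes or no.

D₁ = -15, D₂ = -19
discriminants differ ⇒ not SL₂(ℤ)-equivalent

no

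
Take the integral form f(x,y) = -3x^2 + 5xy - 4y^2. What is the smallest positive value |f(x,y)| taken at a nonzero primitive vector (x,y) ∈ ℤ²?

translate: b→1 (≡-5 mod 6), so (3,-5,4)→(3,1,2)
flip: (3,1,2)→(2,-1,3)
reduced (well bottom): (2,-1,3) with a≤c, −a<b≤a
well minimum |f| = |-2| = 2 (negative-definite)

2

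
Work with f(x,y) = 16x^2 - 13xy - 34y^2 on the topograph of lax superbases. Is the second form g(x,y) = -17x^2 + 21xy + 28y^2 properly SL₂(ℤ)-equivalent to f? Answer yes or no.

D₁ = 2345, D₂ = 2345
river cycle of f (length 14): (16, 19, -31), (-31, 43, 4), (4, 45, -20), (-20, 35, 14), (14, 21, -34), (-34, 47, 1), (1, 47, -34), (-34, 21, 14), (14, 35, -20), (-20, 45, 4), … (4 more)
river cycle of g (length 14): (28, 35, -10), (-10, 45, 8), (8, 35, -35), (-35, 35, 8), (8, 45, -10), (-10, 35, 28), (28, 21, -17), (-17, 47, 2), (2, 45, -40), (-40, 35, 7), … (4 more)
cycles differ ⇒ inequivalent

no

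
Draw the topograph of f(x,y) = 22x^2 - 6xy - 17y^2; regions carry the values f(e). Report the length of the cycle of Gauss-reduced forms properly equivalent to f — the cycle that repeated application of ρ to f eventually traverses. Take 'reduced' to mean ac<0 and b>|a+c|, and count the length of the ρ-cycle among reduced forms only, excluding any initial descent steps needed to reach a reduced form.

D = 1532, ⌊√D⌋ = 39
descent: ρ → (-17,6,22)  [lands on river]
river: ρ → (22,38,-1)
river: ρ → (-1,38,22)
river: ρ → (22,6,-17)
river: ρ → (-17,28,11)
river: ρ → (11,38,-2)
river: ρ → (-2,38,11)
river: ρ → (11,28,-17)
ρ-cycle length = 8 (tail of 1 descent step not counted)

8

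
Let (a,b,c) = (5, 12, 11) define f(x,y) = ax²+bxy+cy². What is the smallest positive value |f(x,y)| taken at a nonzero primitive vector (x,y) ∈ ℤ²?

translate: b→2 (≡12 mod 10), so (5,12,11)→(5,2,4)
flip: (5,2,4)→(4,-2,5)
reduced (well bottom): (4,-2,5) with a≤c, −a<b≤a
well minimum = a = 4

4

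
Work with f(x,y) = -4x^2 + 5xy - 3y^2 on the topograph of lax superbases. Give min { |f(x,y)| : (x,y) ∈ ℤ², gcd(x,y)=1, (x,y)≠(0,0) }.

translate: b→3 (≡-5 mod 8), so (4,-5,3)→(4,3,2)
flip: (4,3,2)→(2,-3,4)
translate: b→1 (≡-3 mod 4), so (2,-3,4)→(2,1,3)
reduced (well bottom): (2,1,3) with a≤c, −a<b≤a
well minimum |f| = |-2| = 2 (negative-definite)

2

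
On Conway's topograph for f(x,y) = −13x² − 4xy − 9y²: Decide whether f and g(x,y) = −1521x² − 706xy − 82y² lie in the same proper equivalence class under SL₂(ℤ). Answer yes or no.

D₁ = -452, D₂ = -452
f is negative-definite; reduce −f:
−f: flip: (13,4,9)→(9,-4,13)
−f: reduced (well bottom): (9,-4,13) with a≤c, −a<b≤a
flip sign back: reduced form of f is (-9,4,-13)
g is negative-definite; reduce −g:
−g: flip: (1521,706,82)→(82,-706,1521)
−g: translate: b→-50 (≡-706 mod 164), so (82,-706,1521)→(82,-50,9)
−g: flip: (82,-50,9)→(9,50,82)
−g: translate: b→-4 (≡50 mod 18), so (9,50,82)→(9,-4,13)
−g: reduced (well bottom): (9,-4,13) with a≤c, −a<b≤a
flip sign back: reduced form of g is (-9,4,-13)
reduced forms (-9, 4, -13) vs (-9, 4, -13) ⇒ equivalent

yes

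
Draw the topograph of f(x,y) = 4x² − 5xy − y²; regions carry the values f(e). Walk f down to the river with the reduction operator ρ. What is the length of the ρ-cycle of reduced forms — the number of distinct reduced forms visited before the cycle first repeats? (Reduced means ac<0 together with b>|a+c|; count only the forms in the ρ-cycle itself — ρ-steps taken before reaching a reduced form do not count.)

D = 41, ⌊√D⌋ = 6
descent: ρ → (-1,5,4)  [lands on river]
river: ρ → (4,3,-2)
river: ρ → (-2,5,2)
river: ρ → (2,3,-4)
river: ρ → (-4,5,1)
river: ρ → (1,5,-4)
river: ρ → (-4,3,2)
river: ρ → (2,5,-2)
river: ρ → (-2,3,4)
river: ρ → (4,5,-1)
ρ-cycle length = 10 (tail of 1 descent step not counted)

10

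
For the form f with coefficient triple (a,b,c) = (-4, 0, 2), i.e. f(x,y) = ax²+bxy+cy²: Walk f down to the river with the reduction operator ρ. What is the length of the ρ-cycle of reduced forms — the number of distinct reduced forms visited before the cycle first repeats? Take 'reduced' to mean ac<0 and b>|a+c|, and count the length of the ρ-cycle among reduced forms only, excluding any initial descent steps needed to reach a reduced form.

D = 32, ⌊√D⌋ = 5
descent: ρ → (2,4,-2)  [lands on river]
river: ρ → (-2,4,2)
ρ-cycle length = 2 (tail of 1 descent step not counted)

2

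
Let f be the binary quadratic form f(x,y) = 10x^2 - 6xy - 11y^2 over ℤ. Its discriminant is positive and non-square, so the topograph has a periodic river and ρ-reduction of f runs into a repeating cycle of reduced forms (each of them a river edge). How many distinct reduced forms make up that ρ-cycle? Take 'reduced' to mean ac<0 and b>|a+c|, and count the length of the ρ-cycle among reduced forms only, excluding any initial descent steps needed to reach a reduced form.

D = 476, ⌊√D⌋ = 21
descent: ρ → (-11,6,10)  [lands on river]
river: ρ → (10,14,-7)
river: ρ → (-7,14,10)
river: ρ → (10,6,-11)
river: ρ → (-11,16,5)
river: ρ → (5,14,-14)
river: ρ → (-14,14,5)
river: ρ → (5,16,-11)
ρ-cycle length = 8 (tail of 1 descent step not counted)

8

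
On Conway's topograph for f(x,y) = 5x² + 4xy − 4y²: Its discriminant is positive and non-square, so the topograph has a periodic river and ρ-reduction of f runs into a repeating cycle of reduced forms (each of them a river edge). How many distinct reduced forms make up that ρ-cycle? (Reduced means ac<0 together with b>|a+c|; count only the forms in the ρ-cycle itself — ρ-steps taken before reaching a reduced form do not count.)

D = 96, ⌊√D⌋ = 9
river: ρ → (-4,4,5)
river: ρ → (5,6,-3)
river: ρ → (-3,6,5)
river: ρ → (5,4,-4)
ρ-cycle length = 4 (tail of 0 descent steps not counted)

4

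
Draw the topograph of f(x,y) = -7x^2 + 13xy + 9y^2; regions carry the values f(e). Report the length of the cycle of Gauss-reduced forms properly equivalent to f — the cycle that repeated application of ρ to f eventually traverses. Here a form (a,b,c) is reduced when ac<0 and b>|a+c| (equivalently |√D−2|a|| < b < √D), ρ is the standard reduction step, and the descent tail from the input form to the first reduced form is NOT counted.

D = 421, ⌊√D⌋ = 20
river: ρ → (9,5,-11)
river: ρ → (-11,17,3)
river: ρ → (3,19,-5)
river: ρ → (-5,11,15)
river: ρ → (15,19,-1)
river: ρ → (-1,19,15)
river: ρ → (15,11,-5)
river: ρ → (-5,19,3)
river: ρ → (3,17,-11)
river: ρ → (-11,5,9)
river: ρ → (9,13,-7)
river: ρ → (-7,15,7)
river: ρ → (7,13,-9)
river: ρ → (-9,5,11)
river: ρ → (11,17,-3)
river: ρ → (-3,19,5)
river: ρ → (5,11,-15)
river: ρ → (-15,19,1)
river: ρ → (1,19,-15)
river: ρ → (-15,11,5)
river: ρ → (5,19,-3)
river: ρ → (-3,17,11)
river: ρ → (11,5,-9)
river: ρ → (-9,13,7)
river: ρ → (7,15,-7)
river: ρ → (-7,13,9)
ρ-cycle length = 26 (tail of 0 descent steps not counted)

26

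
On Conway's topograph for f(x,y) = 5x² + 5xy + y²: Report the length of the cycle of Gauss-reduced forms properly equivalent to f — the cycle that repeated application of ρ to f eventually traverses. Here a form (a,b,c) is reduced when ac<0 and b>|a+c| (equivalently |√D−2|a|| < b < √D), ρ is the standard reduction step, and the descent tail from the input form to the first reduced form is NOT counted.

D = 5, ⌊√D⌋ = 2
descent: ρ → (1,1,-1)  [lands on river]
river: ρ → (-1,1,1)
ρ-cycle length = 2 (tail of 1 descent step not counted)

2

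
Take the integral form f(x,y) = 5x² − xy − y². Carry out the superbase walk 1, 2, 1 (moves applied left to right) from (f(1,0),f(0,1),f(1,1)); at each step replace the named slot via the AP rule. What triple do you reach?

start (5,-1,3) = (f(1,0),f(0,1),f(1,1))
replace slot 1: 2·((-1)+3) − 5 = -1 → (-1,-1,3)
replace slot 2: 2·((-1)+3) − (-1) = 5 → (-1,5,3)
replace slot 1: 2·(5+3) − (-1) = 17 → (17,5,3)

17,5,3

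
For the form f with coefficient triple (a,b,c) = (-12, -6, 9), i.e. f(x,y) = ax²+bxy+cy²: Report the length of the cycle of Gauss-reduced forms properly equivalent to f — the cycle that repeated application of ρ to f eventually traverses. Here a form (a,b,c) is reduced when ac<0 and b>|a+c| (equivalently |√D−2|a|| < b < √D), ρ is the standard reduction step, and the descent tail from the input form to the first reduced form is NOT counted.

D = 468, ⌊√D⌋ = 21
descent: ρ → (9,6,-12)  [lands on river]
river: ρ → (-12,18,3)
river: ρ → (3,18,-12)
river: ρ → (-12,6,9)
river: ρ → (9,12,-9)
river: ρ → (-9,6,12)
river: ρ → (12,18,-3)
river: ρ → (-3,18,12)
river: ρ → (12,6,-9)
river: ρ → (-9,12,9)
ρ-cycle length = 10 (tail of 1 descent step not counted)

10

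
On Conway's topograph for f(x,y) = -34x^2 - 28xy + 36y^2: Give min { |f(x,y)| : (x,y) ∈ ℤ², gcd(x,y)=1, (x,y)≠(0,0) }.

descent: ρ → (36,28,-34)  [lands on river]
river: ρ → (-34,40,30)
river: ρ → (30,20,-44)
river: ρ → (-44,68,6)
river: ρ → (6,64,-66)
river: ρ → (-66,68,4)
river: ρ → (4,68,-66)
river: ρ → (-66,64,6)
river: ρ → (6,68,-44)
river: ρ → (-44,20,30)
river: ρ → (30,40,-34)
river: ρ → (-34,28,36)
river: ρ → (36,44,-26)
river: ρ → (-26,60,20)
river: ρ → (20,60,-26)
river: ρ → (-26,44,36)
closes: descent 1, river 16
min |a| on river = 4

4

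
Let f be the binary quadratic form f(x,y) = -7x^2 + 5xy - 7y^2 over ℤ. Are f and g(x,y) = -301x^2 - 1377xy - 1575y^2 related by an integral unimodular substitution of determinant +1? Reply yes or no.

D₁ = -171, D₂ = -171
f is negative-definite; reduce −f:
−f: flip: (7,-5,7)→(7,5,7)
−f: reduced (well bottom): (7,5,7) with a≤c, −a<b≤a
flip sign back: reduced form of f is (-7,-5,-7)
g is negative-definite; reduce −g:
−g: translate: b→173 (≡1377 mod 602), so (301,1377,1575)→(301,173,25)
−g: flip: (301,173,25)→(25,-173,301)
−g: translate: b→-23 (≡-173 mod 50), so (25,-173,301)→(25,-23,7)
−g: flip: (25,-23,7)→(7,23,25)
−g: translate: b→-5 (≡23 mod 14), so (7,23,25)→(7,-5,7)
−g: flip: (7,-5,7)→(7,5,7)
−g: reduced (well bottom): (7,5,7) with a≤c, −a<b≤a
flip sign back: reduced form of g is (-7,-5,-7)
reduced forms (-7, -5, -7) vs (-7, -5, -7) ⇒ equivalent

yes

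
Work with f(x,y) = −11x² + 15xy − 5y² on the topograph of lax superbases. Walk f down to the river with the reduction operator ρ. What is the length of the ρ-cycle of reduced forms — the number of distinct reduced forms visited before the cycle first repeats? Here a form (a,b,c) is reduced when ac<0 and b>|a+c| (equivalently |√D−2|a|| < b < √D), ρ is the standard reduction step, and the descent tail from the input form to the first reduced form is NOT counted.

D = 5, ⌊√D⌋ = 2
descent: ρ → (-5,5,-1)
descent: ρ → (-1,1,1)  [lands on river]
river: ρ → (1,1,-1)
ρ-cycle length = 2 (tail of 2 descent steps not counted)

2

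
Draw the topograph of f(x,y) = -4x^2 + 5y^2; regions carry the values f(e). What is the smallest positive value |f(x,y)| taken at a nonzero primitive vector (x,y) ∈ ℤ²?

descent: ρ → (5,0,-4)
descent: ρ → (-4,8,1)  [lands on river]
river: ρ → (1,8,-4)
closes: descent 2, river 2
min |a| on river = 1

1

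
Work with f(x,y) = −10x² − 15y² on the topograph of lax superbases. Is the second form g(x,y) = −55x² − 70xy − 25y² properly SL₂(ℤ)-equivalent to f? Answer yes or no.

D₁ = -600, D₂ = -600
f is negative-definite; reduce −f:
−f: reduced (well bottom): (10,0,15) with a≤c, −a<b≤a
flip sign back: reduced form of f is (-10,0,-15)
g is negative-definite; reduce −g:
−g: translate: b→-40 (≡70 mod 110), so (55,70,25)→(55,-40,10)
−g: flip: (55,-40,10)→(10,40,55)
−g: translate: b→0 (≡40 mod 20), so (10,40,55)→(10,0,15)
−g: reduced (well bottom): (10,0,15) with a≤c, −a<b≤a
flip sign back: reduced form of g is (-10,0,-15)
reduced forms (-10, 0, -15) vs (-10, 0, -15) ⇒ equivalent

yes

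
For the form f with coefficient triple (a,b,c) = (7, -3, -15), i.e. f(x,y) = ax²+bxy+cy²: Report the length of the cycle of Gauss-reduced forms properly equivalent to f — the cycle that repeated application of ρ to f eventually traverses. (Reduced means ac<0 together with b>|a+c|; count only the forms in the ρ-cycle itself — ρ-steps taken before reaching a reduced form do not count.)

D = 429, ⌊√D⌋ = 20
descent: ρ → (-15,3,7)
descent: ρ → (7,11,-11)  [lands on river]
river: ρ → (-11,11,7)
river: ρ → (7,17,-5)
river: ρ → (-5,13,13)
river: ρ → (13,13,-5)
river: ρ → (-5,17,7)
ρ-cycle length = 6 (tail of 2 descent steps not counted)

6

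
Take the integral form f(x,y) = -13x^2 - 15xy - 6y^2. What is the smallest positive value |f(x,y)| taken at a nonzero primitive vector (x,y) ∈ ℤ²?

translate: b→-11 (≡15 mod 26), so (13,15,6)→(13,-11,4)
flip: (13,-11,4)→(4,11,13)
translate: b→3 (≡11 mod 8), so (4,11,13)→(4,3,6)
reduced (well bottom): (4,3,6) with a≤c, −a<b≤a
well minimum |f| = |-4| = 4 (negative-definite)

4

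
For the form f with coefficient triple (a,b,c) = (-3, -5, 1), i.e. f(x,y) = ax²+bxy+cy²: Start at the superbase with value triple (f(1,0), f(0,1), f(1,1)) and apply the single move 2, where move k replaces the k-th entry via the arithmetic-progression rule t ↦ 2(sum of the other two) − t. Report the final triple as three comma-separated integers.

start (-3,1,-7) = (f(1,0),f(0,1),f(1,1))
replace slot 2: 2·((-3)+(-7)) − 1 = -21 → (-3,-21,-7)

-3,-21,-7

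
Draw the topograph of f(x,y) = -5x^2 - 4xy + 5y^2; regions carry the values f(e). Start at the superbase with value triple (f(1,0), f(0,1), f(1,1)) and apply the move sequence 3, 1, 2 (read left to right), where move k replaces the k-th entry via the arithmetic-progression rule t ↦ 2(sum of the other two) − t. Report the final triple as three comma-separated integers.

start (-5,5,-4) = (f(1,0),f(0,1),f(1,1))
replace slot 3: 2·((-5)+5) − (-4) = 4 → (-5,5,4)
replace slot 1: 2·(5+4) − (-5) = 23 → (23,5,4)
replace slot 2: 2·(23+4) − 5 = 49 → (23,49,4)

23,49,4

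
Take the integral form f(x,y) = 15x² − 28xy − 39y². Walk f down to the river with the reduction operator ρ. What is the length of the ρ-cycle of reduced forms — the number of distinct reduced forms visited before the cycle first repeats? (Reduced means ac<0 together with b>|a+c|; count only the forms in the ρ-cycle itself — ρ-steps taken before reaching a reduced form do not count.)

D = 3124, ⌊√D⌋ = 55
descent: ρ → (-39,28,15)  [lands on river]
river: ρ → (15,32,-35)
river: ρ → (-35,38,12)
river: ρ → (12,34,-41)
river: ρ → (-41,48,5)
river: ρ → (5,52,-21)
river: ρ → (-21,32,25)
river: ρ → (25,18,-28)
river: ρ → (-28,38,15)
river: ρ → (15,52,-7)
river: ρ → (-7,46,36)
river: ρ → (36,26,-17)
river: ρ → (-17,42,20)
river: ρ → (20,38,-21)
river: ρ → (-21,46,12)
river: ρ → (12,50,-13)
river: ρ → (-13,54,4)
river: ρ → (4,50,-39)
ρ-cycle length = 18 (tail of 1 descent step not counted)

18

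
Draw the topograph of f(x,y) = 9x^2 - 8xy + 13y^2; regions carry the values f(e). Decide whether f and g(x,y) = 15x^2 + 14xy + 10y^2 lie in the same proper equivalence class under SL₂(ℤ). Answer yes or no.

D₁ = -404, D₂ = -404
f: reduced (well bottom): (9,-8,13) with a≤c, −a<b≤a
g: flip: (15,14,10)→(10,-14,15)
g: translate: b→6 (≡-14 mod 20), so (10,-14,15)→(10,6,11)
g: reduced (well bottom): (10,6,11) with a≤c, −a<b≤a
reduced forms (9, -8, 13) vs (10, 6, 11) ⇒ inequivalent

no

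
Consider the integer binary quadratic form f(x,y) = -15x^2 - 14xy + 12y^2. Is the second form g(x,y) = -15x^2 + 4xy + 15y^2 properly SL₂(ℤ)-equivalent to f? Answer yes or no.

D₁ = 916, D₂ = 916
river cycle of f (length 18): (12, 14, -15), (-15, 16, 11), (11, 28, -3), (-3, 26, 20), (20, 14, -9), (-9, 22, 12), (12, 26, -5), (-5, 24, 17), (17, 10, -12), (-12, 14, 15), … (8 more)
river cycle of g (length 10): (15, 26, -4), (-4, 30, 1), (1, 30, -4), (-4, 26, 15), (15, 4, -15), (-15, 26, 4), (4, 30, -1), (-1, 30, 4), (4, 26, -15), (-15, 4, 15)
cycles differ ⇒ inequivalent

no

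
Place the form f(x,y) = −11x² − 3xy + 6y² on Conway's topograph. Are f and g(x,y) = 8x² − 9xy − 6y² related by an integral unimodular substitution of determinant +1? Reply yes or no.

D₁ = 273, D₂ = 273
river cycle of f (length 8): (6, 15, -2), (-2, 13, 13), (13, 13, -2), (-2, 15, 6), (6, 9, -8), (-8, 7, 7), (7, 7, -8), (-8, 9, 6)
river cycle of g (length 8): (-6, 9, 8), (8, 7, -7), (-7, 7, 8), (8, 9, -6), (-6, 15, 2), (2, 13, -13), (-13, 13, 2), (2, 15, -6)
cycles differ ⇒ inequivalent

no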